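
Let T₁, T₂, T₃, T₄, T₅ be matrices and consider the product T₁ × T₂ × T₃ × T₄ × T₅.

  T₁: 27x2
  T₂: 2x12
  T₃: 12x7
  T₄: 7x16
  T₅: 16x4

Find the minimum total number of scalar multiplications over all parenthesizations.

736

Adjacent pairs: T₁T₂ = 27·2·12 = 648; T₂T₃ = 2·12·7 = 168; T₃T₄ = 12·7·16 = 1344; T₄T₅ = 7·16·4 = 448.
Length 3: T₁..T₃: k=1: 0+168+27·2·7=546; k=2: 648+0+27·12·7=2916 → min 546 | T₂..T₄: k=2: 0+1344+2·12·16=1728; k=3: 168+0+2·7·16=392 → min 392 | T₃..T₅: k=3: 0+448+12·7·4=784; k=4: 1344+0+12·16·4=2112 → min 784.
Length 4: T₁..T₄: k=1: 0+392+27·2·16=1256; k=2: 648+1344+27·12·16=7176; k=3: 546+0+27·7·16=3570 → min 1256 | T₂..T₅: k=2: 0+784+2·12·4=880; k=3: 168+448+2·7·4=672; k=4: 392+0+2·16·4=520 → min 520.
Length 5: T₁..T₅: k=1: 0+520+27·2·4=736; k=2: 648+784+27·12·4=2728; k=3: 546+448+27·7·4=1750; k=4: 1256+0+27·16·4=2984 → min 736.
Optimal order: (T₁ × (((T₂ × T₃) × T₄) × T₅)) with cost 736.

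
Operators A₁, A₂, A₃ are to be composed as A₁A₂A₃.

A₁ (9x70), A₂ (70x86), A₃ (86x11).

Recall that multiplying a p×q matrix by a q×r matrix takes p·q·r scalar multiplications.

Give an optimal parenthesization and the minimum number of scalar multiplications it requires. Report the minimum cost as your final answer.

(A₁(A₂A₃)): cost 73150.
((A₁A₂)A₃): cost 62694.
Optimal: ((A₁A₂)A₃) with cost 62694.

62694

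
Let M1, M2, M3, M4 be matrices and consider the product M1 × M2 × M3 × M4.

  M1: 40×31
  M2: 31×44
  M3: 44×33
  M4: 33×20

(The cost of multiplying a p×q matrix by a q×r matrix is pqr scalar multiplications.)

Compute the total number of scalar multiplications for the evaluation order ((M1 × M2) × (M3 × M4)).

(M1 × M2): 40×31 by 31×44 → 40×44, cost 40·31·44 = 54560
(M3 × M4): 44×33 by 33×20 → 44×20, cost 44·33·20 = 29040
((M1 × M2) × (M3 × M4)): 40×44 by 44×20 → 40×20, cost 40·44·20 = 35200; cumulative 118800
Total: 118800 scalar multiplications.

118800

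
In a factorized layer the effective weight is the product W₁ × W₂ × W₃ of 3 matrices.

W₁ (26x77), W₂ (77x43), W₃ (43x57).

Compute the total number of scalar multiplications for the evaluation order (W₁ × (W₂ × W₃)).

(W₂ × W₃): 77×43 by 43×57 → 77×57, cost 77·43·57 = 188727
(W₁ × (W₂ × W₃)): 26×77 by 77×57 → 26×57, cost 26·77·57 = 114114; cumulative 302841
Total: 302841 scalar multiplications.

302841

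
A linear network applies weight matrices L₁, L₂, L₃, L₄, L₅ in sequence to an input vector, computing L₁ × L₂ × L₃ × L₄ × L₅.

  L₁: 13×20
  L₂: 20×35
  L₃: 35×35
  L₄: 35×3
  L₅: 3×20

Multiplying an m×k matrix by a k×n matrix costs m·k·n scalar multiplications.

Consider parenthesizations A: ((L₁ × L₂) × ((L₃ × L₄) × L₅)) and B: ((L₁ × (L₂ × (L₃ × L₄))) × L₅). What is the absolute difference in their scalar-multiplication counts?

Order A = ((L₁ × L₂) × ((L₃ × L₄) × L₅)): (L₁ × L₂): 13×20 by 20×35 → 13×35, cost 13·20·35 = 9100; (L₃ × L₄): 35×35 by 35×3 → 35×3, cost 35·35·3 = 3675; ((L₃ × L₄) × L₅): 35×3 by 3×20 → 35×20, cost 35·3·20 = 2100; cumulative 5775; ((L₁ × L₂) × ((L₃ × L₄) × L₅)): 13×35 by 35×20 → 13×20, cost 13·35·20 = 9100; cumulative 23975. Total 23975.
Order B = ((L₁ × (L₂ × (L₃ × L₄))) × L₅): (L₃ × L₄): 35×35 by 35×3 → 35×3, cost 35·35·3 = 3675; (L₂ × (L₃ × L₄)): 20×35 by 35×3 → 20×3, cost 20·35·3 = 2100; cumulative 5775; (L₁ × (L₂ × (L₃ × L₄))): 13×20 by 20×3 → 13×3, cost 13·20·3 = 780; cumulative 6555; ((L₁ × (L₂ × (L₃ × L₄))) × L₅): 13×3 by 3×20 → 13×20, cost 13·3·20 = 780; cumulative 7335. Total 7335.
Difference: |23975 − 7335| = 16640.

16640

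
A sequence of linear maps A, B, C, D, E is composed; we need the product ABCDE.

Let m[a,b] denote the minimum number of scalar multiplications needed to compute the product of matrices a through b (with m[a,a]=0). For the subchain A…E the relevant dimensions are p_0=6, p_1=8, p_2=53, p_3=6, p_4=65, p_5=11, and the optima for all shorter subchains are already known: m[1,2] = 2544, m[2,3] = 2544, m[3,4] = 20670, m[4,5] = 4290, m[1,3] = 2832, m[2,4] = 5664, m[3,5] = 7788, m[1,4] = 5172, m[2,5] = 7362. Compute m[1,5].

m[1,5] = min over k∈[1,4] of m[1,k]+m[k+1,5]+p_{0}·p_k·p_{5}.
k=1: 0 + 7362 + 6·8·11 = 7890; k=2: 2544 + 7788 + 6·53·11 = 13830; k=3: 2832 + 4290 + 6·6·11 = 7518; k=4: 5172 + 0 + 6·65·11 = 9462.
Minimum: 7518 at k=3.

7518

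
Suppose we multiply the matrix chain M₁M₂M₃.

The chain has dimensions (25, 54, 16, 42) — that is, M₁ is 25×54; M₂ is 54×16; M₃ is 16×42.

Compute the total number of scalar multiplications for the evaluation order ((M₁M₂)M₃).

38400

(M₁M₂): 25×54 by 54×16 → 25×16, cost 25·54·16 = 21600
((M₁M₂)M₃): 25×16 by 16×42 → 25×42, cost 25·16·42 = 16800; cumulative 38400
Total: 38400 scalar multiplications.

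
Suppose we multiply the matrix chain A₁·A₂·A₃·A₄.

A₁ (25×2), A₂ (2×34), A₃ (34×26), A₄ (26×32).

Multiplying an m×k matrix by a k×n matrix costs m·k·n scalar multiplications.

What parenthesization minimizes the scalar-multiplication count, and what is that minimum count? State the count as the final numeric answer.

Adjacent pairs: A₁A₂ = 25·2·34 = 1700; A₂A₃ = 2·34·26 = 1768; A₃A₄ = 34·26·32 = 28288.
Length 3: A₁..A₃: k=1: 0+1768+25·2·26=3068; k=2: 1700+0+25·34·26=23800 → min 3068 | A₂..A₄: k=2: 0+28288+2·34·32=30464; k=3: 1768+0+2·26·32=3432 → min 3432.
Length 4: A₁..A₄: k=1: 0+3432+25·2·32=5032; k=2: 1700+28288+25·34·32=57188; k=3: 3068+0+25·26·32=23868 → min 5032.
Optimal parenthesization: (A₁·((A₂·A₃)·A₄)) with cost 5032.

5032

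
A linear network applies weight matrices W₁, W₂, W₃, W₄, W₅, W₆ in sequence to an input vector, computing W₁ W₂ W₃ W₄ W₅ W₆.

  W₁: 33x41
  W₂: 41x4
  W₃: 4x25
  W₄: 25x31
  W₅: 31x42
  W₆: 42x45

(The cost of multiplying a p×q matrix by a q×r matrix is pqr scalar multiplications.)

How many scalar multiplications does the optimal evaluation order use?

Adjacent pairs: W₁W₂ = 33·41·4 = 5412; W₂W₃ = 41·4·25 = 4100; W₃W₄ = 4·25·31 = 3100; W₄W₅ = 25·31·42 = 32550; W₅W₆ = 31·42·45 = 58590.
Length 3: W₁..W₃: k=1: 0+4100+33·41·25=37925; k=2: 5412+0+33·4·25=8712 → min 8712 | W₂..W₄: k=2: 0+3100+41·4·31=8184; k=3: 4100+0+41·25·31=35875 → min 8184 | W₃..W₅: k=3: 0+32550+4·25·42=36750; k=4: 3100+0+4·31·42=8308 → min 8308 | W₄..W₆: k=4: 0+58590+25·31·45=93465; k=5: 32550+0+25·42·45=79800 → min 79800.
Length 4: W₁..W₄: k=1: 0+8184+33·41·31=50127; k=2: 5412+3100+33·4·31=12604; k=3: 8712+0+33·25·31=34287 → min 12604 | W₂..W₅: k=2: 0+8308+41·4·42=15196; k=3: 4100+32550+41·25·42=79700; k=4: 8184+0+41·31·42=61566 → min 15196 | W₃..W₆: k=3: 0+79800+4·25·45=84300; k=4: 3100+58590+4·31·45=67270; k=5: 8308+0+4·42·45=15868 → min 15868.
Length 5: W₁..W₅: k=1: 0+15196+33·41·42=72022; k=2: 5412+8308+33·4·42=19264; k=3: 8712+32550+33·25·42=75912; k=4: 12604+0+33·31·42=55570 → min 19264 | W₂..W₆: k=2: 0+15868+41·4·45=23248; k=3: 4100+79800+41·25·45=130025; k=4: 8184+58590+41·31·45=123969; k=5: 15196+0+41·42·45=92686 → min 23248.
Length 6: W₁..W₆: k=1: 0+23248+33·41·45=84133; k=2: 5412+15868+33·4·45=27220; k=3: 8712+79800+33·25·45=125637; k=4: 12604+58590+33·31·45=117229; k=5: 19264+0+33·42·45=81634 → min 27220.
Optimal order: ((W₁ W₂) (((W₃ W₄) W₅) W₆)) with cost 27220.

27220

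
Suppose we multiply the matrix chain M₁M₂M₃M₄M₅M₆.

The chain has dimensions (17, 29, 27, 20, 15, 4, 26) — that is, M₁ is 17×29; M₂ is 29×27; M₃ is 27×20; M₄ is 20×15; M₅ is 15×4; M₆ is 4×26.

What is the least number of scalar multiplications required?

Adjacent pairs: M₁M₂ = 17·29·27 = 13311; M₂M₃ = 29·27·20 = 15660; M₃M₄ = 27·20·15 = 8100; M₄M₅ = 20·15·4 = 1200; M₅M₆ = 15·4·26 = 1560.
Length 3: M₁..M₃: k=1: 0+15660+17·29·20=25520; k=2: 13311+0+17·27·20=22491 → min 22491 | M₂..M₄: k=2: 0+8100+29·27·15=19845; k=3: 15660+0+29·20·15=24360 → min 19845 | M₃..M₅: k=3: 0+1200+27·20·4=3360; k=4: 8100+0+27·15·4=9720 → min 3360 | M₄..M₆: k=4: 0+1560+20·15·26=9360; k=5: 1200+0+20·4·26=3280 → min 3280.
Length 4: M₁..M₄: k=1: 0+19845+17·29·15=27240; k=2: 13311+8100+17·27·15=28296; k=3: 22491+0+17·20·15=27591 → min 27240 | M₂..M₅: k=2: 0+3360+29·27·4=6492; k=3: 15660+1200+29·20·4=19180; k=4: 19845+0+29·15·4=21585 → min 6492 | M₃..M₆: k=3: 0+3280+27·20·26=17320; k=4: 8100+1560+27·15·26=20190; k=5: 3360+0+27·4·26=6168 → min 6168.
Length 5: M₁..M₅: k=1: 0+6492+17·29·4=8464; k=2: 13311+3360+17·27·4=18507; k=3: 22491+1200+17·20·4=25051; k=4: 27240+0+17·15·4=28260 → min 8464 | M₂..M₆: k=2: 0+6168+29·27·26=26526; k=3: 15660+3280+29·20·26=34020; k=4: 19845+1560+29·15·26=32715; k=5: 6492+0+29·4·26=9508 → min 9508.
Length 6: M₁..M₆: k=1: 0+9508+17·29·26=22326; k=2: 13311+6168+17·27·26=31413; k=3: 22491+3280+17·20·26=34611; k=4: 27240+1560+17·15·26=35430; k=5: 8464+0+17·4·26=10232 → min 10232.
Optimal order: ((M₁(M₂(M₃(M₄M₅))))M₆) with cost 10232.

10232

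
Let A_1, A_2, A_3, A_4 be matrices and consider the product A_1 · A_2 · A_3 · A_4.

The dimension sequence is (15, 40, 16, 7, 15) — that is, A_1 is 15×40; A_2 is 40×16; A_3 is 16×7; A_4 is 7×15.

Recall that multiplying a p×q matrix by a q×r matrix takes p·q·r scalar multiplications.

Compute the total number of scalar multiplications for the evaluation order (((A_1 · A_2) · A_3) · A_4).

(A_1 · A_2): 15×40 by 40×16 → 15×16, cost 15·40·16 = 9600
((A_1 · A_2) · A_3): 15×16 by 16×7 → 15×7, cost 15·16·7 = 1680; cumulative 11280
(((A_1 · A_2) · A_3) · A_4): 15×7 by 7×15 → 15×15, cost 15·7·15 = 1575; cumulative 12855
Total: 12855 scalar multiplications.

12855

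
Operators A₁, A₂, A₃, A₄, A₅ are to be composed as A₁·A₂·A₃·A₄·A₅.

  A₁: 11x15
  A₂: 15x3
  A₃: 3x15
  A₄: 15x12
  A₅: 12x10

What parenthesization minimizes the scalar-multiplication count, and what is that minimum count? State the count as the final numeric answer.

1725

Adjacent pairs: A₁A₂ = 11·15·3 = 495; A₂A₃ = 15·3·15 = 675; A₃A₄ = 3·15·12 = 540; A₄A₅ = 15·12·10 = 1800.
Length 3: A₁..A₃: k=1: 0+675+11·15·15=3150; k=2: 495+0+11·3·15=990 → min 990 | A₂..A₄: k=2: 0+540+15·3·12=1080; k=3: 675+0+15·15·12=3375 → min 1080 | A₃..A₅: k=3: 0+1800+3·15·10=2250; k=4: 540+0+3·12·10=900 → min 900.
Length 4: A₁..A₄: k=1: 0+1080+11·15·12=3060; k=2: 495+540+11·3·12=1431; k=3: 990+0+11·15·12=2970 → min 1431 | A₂..A₅: k=2: 0+900+15·3·10=1350; k=3: 675+1800+15·15·10=4725; k=4: 1080+0+15·12·10=2880 → min 1350.
Length 5: A₁..A₅: k=1: 0+1350+11·15·10=3000; k=2: 495+900+11·3·10=1725; k=3: 990+1800+11·15·10=4440; k=4: 1431+0+11·12·10=2751 → min 1725.
Optimal parenthesization: ((A₁·A₂)·((A₃·A₄)·A₅)) with cost 1725.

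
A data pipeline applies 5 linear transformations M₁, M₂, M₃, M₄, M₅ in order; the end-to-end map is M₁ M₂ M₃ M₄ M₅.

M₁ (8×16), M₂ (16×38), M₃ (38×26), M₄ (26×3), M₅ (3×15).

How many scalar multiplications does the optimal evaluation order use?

Adjacent pairs: M₁M₂ = 8·16·38 = 4864; M₂M₃ = 16·38·26 = 15808; M₃M₄ = 38·26·3 = 2964; M₄M₅ = 26·3·15 = 1170.
Length 3: M₁..M₃: k=1: 0+15808+8·16·26=19136; k=2: 4864+0+8·38·26=12768 → min 12768 | M₂..M₄: k=2: 0+2964+16·38·3=4788; k=3: 15808+0+16·26·3=17056 → min 4788 | M₃..M₅: k=3: 0+1170+38·26·15=15990; k=4: 2964+0+38·3·15=4674 → min 4674.
Length 4: M₁..M₄: k=1: 0+4788+8·16·3=5172; k=2: 4864+2964+8·38·3=8740; k=3: 12768+0+8·26·3=13392 → min 5172 | M₂..M₅: k=2: 0+4674+16·38·15=13794; k=3: 15808+1170+16·26·15=23218; k=4: 4788+0+16·3·15=5508 → min 5508.
Length 5: M₁..M₅: k=1: 0+5508+8·16·15=7428; k=2: 4864+4674+8·38·15=14098; k=3: 12768+1170+8·26·15=17058; k=4: 5172+0+8·3·15=5532 → min 5532.
Optimal order: ((M₁ (M₂ (M₃ M₄))) M₅) with cost 5532.

5532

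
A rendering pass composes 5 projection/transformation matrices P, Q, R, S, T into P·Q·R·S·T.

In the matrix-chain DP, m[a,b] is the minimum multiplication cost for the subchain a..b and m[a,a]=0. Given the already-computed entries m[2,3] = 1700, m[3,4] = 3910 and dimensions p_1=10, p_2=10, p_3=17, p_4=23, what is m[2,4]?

5610

m[2,4] = min over k∈[2,3] of m[2,k]+m[k+1,4]+p_{1}·p_k·p_{4}.
k=2: 0 + 3910 + 10·10·23 = 6210; k=3: 1700 + 0 + 10·17·23 = 5610.
Minimum: 5610 at k=3.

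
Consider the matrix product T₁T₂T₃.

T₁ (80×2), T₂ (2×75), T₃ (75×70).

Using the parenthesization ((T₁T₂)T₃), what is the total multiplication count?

(T₁T₂): 80×2 by 2×75 → 80×75, cost 80·2·75 = 12000
((T₁T₂)T₃): 80×75 by 75×70 → 80×70, cost 80·75·70 = 420000; cumulative 432000
Total: 432000 scalar multiplications.

432000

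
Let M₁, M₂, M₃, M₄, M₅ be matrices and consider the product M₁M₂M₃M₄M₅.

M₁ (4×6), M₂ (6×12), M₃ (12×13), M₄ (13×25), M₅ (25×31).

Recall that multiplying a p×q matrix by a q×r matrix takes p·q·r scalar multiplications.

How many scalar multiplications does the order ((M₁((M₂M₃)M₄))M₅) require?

(M₂M₃): 6×12 by 12×13 → 6×13, cost 6·12·13 = 936
((M₂M₃)M₄): 6×13 by 13×25 → 6×25, cost 6·13·25 = 1950; cumulative 2886
(M₁((M₂M₃)M₄)): 4×6 by 6×25 → 4×25, cost 4·6·25 = 600; cumulative 3486
((M₁((M₂M₃)M₄))M₅): 4×25 by 25×31 → 4×31, cost 4·25·31 = 3100; cumulative 6586
Total: 6586 scalar multiplications.

6586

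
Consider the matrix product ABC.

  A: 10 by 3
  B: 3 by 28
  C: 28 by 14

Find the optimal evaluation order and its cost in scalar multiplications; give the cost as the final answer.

(A(BC)): cost 1596.
((AB)C): cost 4760.
Optimal: (A(BC)) with cost 1596.

1596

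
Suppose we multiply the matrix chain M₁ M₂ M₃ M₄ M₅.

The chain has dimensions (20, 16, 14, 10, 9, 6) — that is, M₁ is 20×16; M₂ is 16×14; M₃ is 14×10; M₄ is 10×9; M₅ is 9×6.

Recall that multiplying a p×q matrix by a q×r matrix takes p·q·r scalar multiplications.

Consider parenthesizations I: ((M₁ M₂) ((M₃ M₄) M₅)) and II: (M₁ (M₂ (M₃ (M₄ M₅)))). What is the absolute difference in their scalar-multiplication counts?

Order I = ((M₁ M₂) ((M₃ M₄) M₅)): (M₁ M₂): 20×16 by 16×14 → 20×14, cost 20·16·14 = 4480; (M₃ M₄): 14×10 by 10×9 → 14×9, cost 14·10·9 = 1260; ((M₃ M₄) M₅): 14×9 by 9×6 → 14×6, cost 14·9·6 = 756; cumulative 2016; ((M₁ M₂) ((M₃ M₄) M₅)): 20×14 by 14×6 → 20×6, cost 20·14·6 = 1680; cumulative 8176. Total 8176.
Order II = (M₁ (M₂ (M₃ (M₄ M₅)))): (M₄ M₅): 10×9 by 9×6 → 10×6, cost 10·9·6 = 540; (M₃ (M₄ M₅)): 14×10 by 10×6 → 14×6, cost 14·10·6 = 840; cumulative 1380; (M₂ (M₃ (M₄ M₅))): 16×14 by 14×6 → 16×6, cost 16·14·6 = 1344; cumulative 2724; (M₁ (M₂ (M₃ (M₄ M₅)))): 20×16 by 16×6 → 20×6, cost 20·16·6 = 1920; cumulative 4644. Total 4644.
Difference: |8176 − 4644| = 3532.

3532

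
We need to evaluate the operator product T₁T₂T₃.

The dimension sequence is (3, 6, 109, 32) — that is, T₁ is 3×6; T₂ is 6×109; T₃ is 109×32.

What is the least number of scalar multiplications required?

12426

Order (T₁(T₂T₃)): (T₂T₃): 6×109 by 109×32 → 6×32, cost 6·109·32 = 20928; (T₁(T₂T₃)): 3×6 by 6×32 → 3×32, cost 3·6·32 = 576; cumulative 21504. Total 21504.
Order ((T₁T₂)T₃): (T₁T₂): 3×6 by 6×109 → 3×109, cost 3·6·109 = 1962; ((T₁T₂)T₃): 3×109 by 109×32 → 3×32, cost 3·109·32 = 10464; cumulative 12426. Total 12426.
Minimum: 12426.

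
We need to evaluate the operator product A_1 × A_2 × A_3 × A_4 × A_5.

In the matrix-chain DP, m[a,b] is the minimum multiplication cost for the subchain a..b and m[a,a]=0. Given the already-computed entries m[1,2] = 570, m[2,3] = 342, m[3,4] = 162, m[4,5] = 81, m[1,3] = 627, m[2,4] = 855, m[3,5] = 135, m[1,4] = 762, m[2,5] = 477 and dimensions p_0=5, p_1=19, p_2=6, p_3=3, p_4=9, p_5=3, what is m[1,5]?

m[1,5] = min over k∈[1,4] of m[1,k]+m[k+1,5]+p_{0}·p_k·p_{5}.
k=1: 0 + 477 + 5·19·3 = 762; k=2: 570 + 135 + 5·6·3 = 795; k=3: 627 + 81 + 5·3·3 = 753; k=4: 762 + 0 + 5·9·3 = 897.
Minimum: 753 at k=3.

753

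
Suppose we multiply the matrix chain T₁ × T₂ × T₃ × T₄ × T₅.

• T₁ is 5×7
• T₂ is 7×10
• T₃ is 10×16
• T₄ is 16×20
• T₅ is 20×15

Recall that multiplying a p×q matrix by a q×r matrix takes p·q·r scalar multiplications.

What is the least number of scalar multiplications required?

Adjacent pairs: T₁T₂ = 5·7·10 = 350; T₂T₃ = 7·10·16 = 1120; T₃T₄ = 10·16·20 = 3200; T₄T₅ = 16·20·15 = 4800.
Length 3: T₁..T₃: k=1: 0+1120+5·7·16=1680; k=2: 350+0+5·10·16=1150 → min 1150 | T₂..T₄: k=2: 0+3200+7·10·20=4600; k=3: 1120+0+7·16·20=3360 → min 3360 | T₃..T₅: k=3: 0+4800+10·16·15=7200; k=4: 3200+0+10·20·15=6200 → min 6200.
Length 4: T₁..T₄: k=1: 0+3360+5·7·20=4060; k=2: 350+3200+5·10·20=4550; k=3: 1150+0+5·16·20=2750 → min 2750 | T₂..T₅: k=2: 0+6200+7·10·15=7250; k=3: 1120+4800+7·16·15=7600; k=4: 3360+0+7·20·15=5460 → min 5460.
Length 5: T₁..T₅: k=1: 0+5460+5·7·15=5985; k=2: 350+6200+5·10·15=7300; k=3: 1150+4800+5·16·15=7150; k=4: 2750+0+5·20·15=4250 → min 4250.
Optimal order: ((((T₁ × T₂) × T₃) × T₄) × T₅) with cost 4250.

4250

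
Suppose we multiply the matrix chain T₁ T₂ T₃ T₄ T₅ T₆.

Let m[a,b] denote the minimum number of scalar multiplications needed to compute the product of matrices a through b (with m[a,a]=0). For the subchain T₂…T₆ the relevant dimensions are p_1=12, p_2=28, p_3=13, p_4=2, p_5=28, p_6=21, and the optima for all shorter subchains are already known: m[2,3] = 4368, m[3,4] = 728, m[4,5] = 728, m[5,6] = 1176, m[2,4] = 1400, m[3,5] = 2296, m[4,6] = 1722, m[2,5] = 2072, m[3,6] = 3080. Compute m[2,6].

m[2,6] = min over k∈[2,5] of m[2,k]+m[k+1,6]+p_{1}·p_k·p_{6}.
k=2: 0 + 3080 + 12·28·21 = 10136; k=3: 4368 + 1722 + 12·13·21 = 9366; k=4: 1400 + 1176 + 12·2·21 = 3080; k=5: 2072 + 0 + 12·28·21 = 9128.
Minimum: 3080 at k=4.

3080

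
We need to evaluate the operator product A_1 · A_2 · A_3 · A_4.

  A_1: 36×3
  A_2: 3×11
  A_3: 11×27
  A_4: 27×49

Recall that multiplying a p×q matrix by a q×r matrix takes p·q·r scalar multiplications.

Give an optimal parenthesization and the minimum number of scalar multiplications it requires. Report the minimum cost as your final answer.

Adjacent pairs: A_1A_2 = 36·3·11 = 1188; A_2A_3 = 3·11·27 = 891; A_3A_4 = 11·27·49 = 14553.
Length 3: A_1..A_3: k=1: 0+891+36·3·27=3807; k=2: 1188+0+36·11·27=11880 → min 3807 | A_2..A_4: k=2: 0+14553+3·11·49=16170; k=3: 891+0+3·27·49=4860 → min 4860.
Length 4: A_1..A_4: k=1: 0+4860+36·3·49=10152; k=2: 1188+14553+36·11·49=35145; k=3: 3807+0+36·27·49=51435 → min 10152.
Optimal parenthesization: (A_1 · ((A_2 · A_3) · A_4)) with cost 10152.

10152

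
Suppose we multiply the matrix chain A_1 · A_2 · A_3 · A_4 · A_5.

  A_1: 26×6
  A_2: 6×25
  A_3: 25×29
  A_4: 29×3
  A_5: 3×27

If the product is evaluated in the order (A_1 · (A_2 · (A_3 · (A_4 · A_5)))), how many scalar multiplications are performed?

30186

(A_4 · A_5): 29×3 by 3×27 → 29×27, cost 29·3·27 = 2349
(A_3 · (A_4 · A_5)): 25×29 by 29×27 → 25×27, cost 25·29·27 = 19575; cumulative 21924
(A_2 · (A_3 · (A_4 · A_5))): 6×25 by 25×27 → 6×27, cost 6·25·27 = 4050; cumulative 25974
(A_1 · (A_2 · (A_3 · (A_4 · A_5)))): 26×6 by 6×27 → 26×27, cost 26·6·27 = 4212; cumulative 30186
Total: 30186 scalar multiplications.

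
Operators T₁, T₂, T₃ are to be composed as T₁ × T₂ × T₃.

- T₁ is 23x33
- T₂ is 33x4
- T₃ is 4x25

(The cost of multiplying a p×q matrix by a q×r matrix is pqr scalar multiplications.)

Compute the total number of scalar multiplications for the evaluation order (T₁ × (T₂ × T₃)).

22275

(T₂ × T₃): 33×4 by 4×25 → 33×25, cost 33·4·25 = 3300
(T₁ × (T₂ × T₃)): 23×33 by 33×25 → 23×25, cost 23·33·25 = 18975; cumulative 22275
Total: 22275 scalar multiplications.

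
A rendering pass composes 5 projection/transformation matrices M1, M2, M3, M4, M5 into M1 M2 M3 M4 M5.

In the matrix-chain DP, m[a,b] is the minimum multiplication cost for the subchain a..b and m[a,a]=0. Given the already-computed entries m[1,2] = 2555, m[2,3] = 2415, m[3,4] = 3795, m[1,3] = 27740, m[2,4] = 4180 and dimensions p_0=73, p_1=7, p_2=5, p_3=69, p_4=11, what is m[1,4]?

9801

m[1,4] = min over k∈[1,3] of m[1,k]+m[k+1,4]+p_{0}·p_k·p_{4}.
k=1: 0 + 4180 + 73·7·11 = 9801; k=2: 2555 + 3795 + 73·5·11 = 10365; k=3: 27740 + 0 + 73·69·11 = 83147.
Minimum: 9801 at k=1.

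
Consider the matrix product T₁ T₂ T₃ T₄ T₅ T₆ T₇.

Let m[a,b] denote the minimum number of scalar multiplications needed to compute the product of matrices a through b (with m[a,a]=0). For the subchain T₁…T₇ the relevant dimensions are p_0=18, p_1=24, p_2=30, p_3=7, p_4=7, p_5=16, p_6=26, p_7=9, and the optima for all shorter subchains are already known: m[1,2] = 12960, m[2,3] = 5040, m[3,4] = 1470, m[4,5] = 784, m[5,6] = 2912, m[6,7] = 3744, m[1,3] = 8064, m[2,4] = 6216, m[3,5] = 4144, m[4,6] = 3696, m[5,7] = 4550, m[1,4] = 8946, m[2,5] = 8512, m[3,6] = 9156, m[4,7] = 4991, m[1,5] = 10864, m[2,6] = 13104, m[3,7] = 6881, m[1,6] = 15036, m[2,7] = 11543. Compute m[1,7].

14189

m[1,7] = min over k∈[1,6] of m[1,k]+m[k+1,7]+p_{0}·p_k·p_{7}.
k=1: 0 + 11543 + 18·24·9 = 15431; k=2: 12960 + 6881 + 18·30·9 = 24701; k=3: 8064 + 4991 + 18·7·9 = 14189; k=4: 8946 + 4550 + 18·7·9 = 14630; k=5: 10864 + 3744 + 18·16·9 = 17200; k=6: 15036 + 0 + 18·26·9 = 19248.
Minimum: 14189 at k=3.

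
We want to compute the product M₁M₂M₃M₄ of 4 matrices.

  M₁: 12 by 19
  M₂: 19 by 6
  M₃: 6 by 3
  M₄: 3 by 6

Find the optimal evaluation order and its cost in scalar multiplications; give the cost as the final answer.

1242

Adjacent pairs: M₁M₂ = 12·19·6 = 1368; M₂M₃ = 19·6·3 = 342; M₃M₄ = 6·3·6 = 108.
Length 3: M₁..M₃: k=1: 0+342+12·19·3=1026; k=2: 1368+0+12·6·3=1584 → min 1026 | M₂..M₄: k=2: 0+108+19·6·6=792; k=3: 342+0+19·3·6=684 → min 684.
Length 4: M₁..M₄: k=1: 0+684+12·19·6=2052; k=2: 1368+108+12·6·6=1908; k=3: 1026+0+12·3·6=1242 → min 1242.
Optimal parenthesization: ((M₁(M₂M₃))M₄) with cost 1242.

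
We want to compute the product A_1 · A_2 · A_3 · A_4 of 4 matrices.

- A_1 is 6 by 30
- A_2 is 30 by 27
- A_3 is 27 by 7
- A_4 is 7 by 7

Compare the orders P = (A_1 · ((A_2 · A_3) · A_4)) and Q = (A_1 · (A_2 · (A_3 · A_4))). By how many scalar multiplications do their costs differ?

147

Order P = (A_1 · ((A_2 · A_3) · A_4)): (A_2 · A_3): 30×27 by 27×7 → 30×7, cost 30·27·7 = 5670; ((A_2 · A_3) · A_4): 30×7 by 7×7 → 30×7, cost 30·7·7 = 1470; cumulative 7140; (A_1 · ((A_2 · A_3) · A_4)): 6×30 by 30×7 → 6×7, cost 6·30·7 = 1260; cumulative 8400. Total 8400.
Order Q = (A_1 · (A_2 · (A_3 · A_4))): (A_3 · A_4): 27×7 by 7×7 → 27×7, cost 27·7·7 = 1323; (A_2 · (A_3 · A_4)): 30×27 by 27×7 → 30×7, cost 30·27·7 = 5670; cumulative 6993; (A_1 · (A_2 · (A_3 · A_4))): 6×30 by 30×7 → 6×7, cost 6·30·7 = 1260; cumulative 8253. Total 8253.
Difference: |8400 − 8253| = 147.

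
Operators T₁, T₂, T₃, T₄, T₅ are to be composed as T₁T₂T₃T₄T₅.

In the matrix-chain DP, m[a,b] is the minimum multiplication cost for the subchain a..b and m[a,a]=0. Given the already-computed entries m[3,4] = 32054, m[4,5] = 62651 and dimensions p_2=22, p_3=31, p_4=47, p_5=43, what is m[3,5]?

76516

m[3,5] = min over k∈[3,4] of m[3,k]+m[k+1,5]+p_{2}·p_k·p_{5}.
k=3: 0 + 62651 + 22·31·43 = 91977; k=4: 32054 + 0 + 22·47·43 = 76516.
Minimum: 76516 at k=4.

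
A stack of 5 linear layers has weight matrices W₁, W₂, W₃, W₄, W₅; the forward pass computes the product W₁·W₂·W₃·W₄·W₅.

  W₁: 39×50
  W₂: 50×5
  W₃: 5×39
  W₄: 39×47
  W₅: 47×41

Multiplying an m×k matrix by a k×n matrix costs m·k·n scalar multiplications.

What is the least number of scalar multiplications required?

Adjacent pairs: W₁W₂ = 39·50·5 = 9750; W₂W₃ = 50·5·39 = 9750; W₃W₄ = 5·39·47 = 9165; W₄W₅ = 39·47·41 = 75153.
Length 3: W₁..W₃: k=1: 0+9750+39·50·39=85800; k=2: 9750+0+39·5·39=17355 → min 17355 | W₂..W₄: k=2: 0+9165+50·5·47=20915; k=3: 9750+0+50·39·47=101400 → min 20915 | W₃..W₅: k=3: 0+75153+5·39·41=83148; k=4: 9165+0+5·47·41=18800 → min 18800.
Length 4: W₁..W₄: k=1: 0+20915+39·50·47=112565; k=2: 9750+9165+39·5·47=28080; k=3: 17355+0+39·39·47=88842 → min 28080 | W₂..W₅: k=2: 0+18800+50·5·41=29050; k=3: 9750+75153+50·39·41=164853; k=4: 20915+0+50·47·41=117265 → min 29050.
Length 5: W₁..W₅: k=1: 0+29050+39·50·41=109000; k=2: 9750+18800+39·5·41=36545; k=3: 17355+75153+39·39·41=154869; k=4: 28080+0+39·47·41=103233 → min 36545.
Optimal order: ((W₁·W₂)·((W₃·W₄)·W₅)) with cost 36545.

36545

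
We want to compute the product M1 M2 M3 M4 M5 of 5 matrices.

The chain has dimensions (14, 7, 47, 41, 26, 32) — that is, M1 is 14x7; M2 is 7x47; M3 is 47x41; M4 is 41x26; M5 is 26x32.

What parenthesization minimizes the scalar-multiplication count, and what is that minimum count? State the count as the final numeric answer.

Adjacent pairs: M1M2 = 14·7·47 = 4606; M2M3 = 7·47·41 = 13489; M3M4 = 47·41·26 = 50102; M4M5 = 41·26·32 = 34112.
Length 3: M1..M3: k=1: 0+13489+14·7·41=17507; k=2: 4606+0+14·47·41=31584 → min 17507 | M2..M4: k=2: 0+50102+7·47·26=58656; k=3: 13489+0+7·41·26=20951 → min 20951 | M3..M5: k=3: 0+34112+47·41·32=95776; k=4: 50102+0+47·26·32=89206 → min 89206.
Length 4: M1..M4: k=1: 0+20951+14·7·26=23499; k=2: 4606+50102+14·47·26=71816; k=3: 17507+0+14·41·26=32431 → min 23499 | M2..M5: k=2: 0+89206+7·47·32=99734; k=3: 13489+34112+7·41·32=56785; k=4: 20951+0+7·26·32=26775 → min 26775.
Length 5: M1..M5: k=1: 0+26775+14·7·32=29911; k=2: 4606+89206+14·47·32=114868; k=3: 17507+34112+14·41·32=69987; k=4: 23499+0+14·26·32=35147 → min 29911.
Optimal parenthesization: (M1 (((M2 M3) M4) M5)) with cost 29911.

29911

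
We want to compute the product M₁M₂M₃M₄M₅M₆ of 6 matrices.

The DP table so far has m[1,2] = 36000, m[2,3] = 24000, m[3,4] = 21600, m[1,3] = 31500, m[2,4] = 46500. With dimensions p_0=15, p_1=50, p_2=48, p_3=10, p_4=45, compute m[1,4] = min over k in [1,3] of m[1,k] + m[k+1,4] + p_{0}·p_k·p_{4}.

m[1,4] = min over k∈[1,3] of m[1,k]+m[k+1,4]+p_{0}·p_k·p_{4}.
k=1: 0 + 46500 + 15·50·45 = 80250; k=2: 36000 + 21600 + 15·48·45 = 90000; k=3: 31500 + 0 + 15·10·45 = 38250.
Minimum: 38250 at k=3.

38250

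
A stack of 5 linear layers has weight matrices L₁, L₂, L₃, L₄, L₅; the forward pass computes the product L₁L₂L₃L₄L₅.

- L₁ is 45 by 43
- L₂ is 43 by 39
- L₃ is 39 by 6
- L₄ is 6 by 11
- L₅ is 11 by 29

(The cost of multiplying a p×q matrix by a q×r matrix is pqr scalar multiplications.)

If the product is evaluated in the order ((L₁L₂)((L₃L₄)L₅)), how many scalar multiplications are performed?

141375

(L₁L₂): 45×43 by 43×39 → 45×39, cost 45·43·39 = 75465
(L₃L₄): 39×6 by 6×11 → 39×11, cost 39·6·11 = 2574
((L₃L₄)L₅): 39×11 by 11×29 → 39×29, cost 39·11·29 = 12441; cumulative 15015
((L₁L₂)((L₃L₄)L₅)): 45×39 by 39×29 → 45×29, cost 45·39·29 = 50895; cumulative 141375
Total: 141375 scalar multiplications.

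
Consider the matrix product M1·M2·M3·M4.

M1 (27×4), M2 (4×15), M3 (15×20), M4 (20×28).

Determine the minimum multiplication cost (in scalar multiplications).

Adjacent pairs: M1M2 = 27·4·15 = 1620; M2M3 = 4·15·20 = 1200; M3M4 = 15·20·28 = 8400.
Length 3: M1..M3: k=1: 0+1200+27·4·20=3360; k=2: 1620+0+27·15·20=9720 → min 3360 | M2..M4: k=2: 0+8400+4·15·28=10080; k=3: 1200+0+4·20·28=3440 → min 3440.
Length 4: M1..M4: k=1: 0+3440+27·4·28=6464; k=2: 1620+8400+27·15·28=21360; k=3: 3360+0+27·20·28=18480 → min 6464.
Optimal order: (M1·((M2·M3)·M4)) with cost 6464.

6464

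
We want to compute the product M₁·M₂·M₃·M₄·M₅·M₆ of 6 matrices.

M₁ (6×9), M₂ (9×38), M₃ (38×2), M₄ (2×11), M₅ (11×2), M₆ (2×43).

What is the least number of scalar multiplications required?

Adjacent pairs: M₁M₂ = 6·9·38 = 2052; M₂M₃ = 9·38·2 = 684; M₃M₄ = 38·2·11 = 836; M₄M₅ = 2·11·2 = 44; M₅M₆ = 11·2·43 = 946.
Length 3: M₁..M₃: k=1: 0+684+6·9·2=792; k=2: 2052+0+6·38·2=2508 → min 792 | M₂..M₄: k=2: 0+836+9·38·11=4598; k=3: 684+0+9·2·11=882 → min 882 | M₃..M₅: k=3: 0+44+38·2·2=196; k=4: 836+0+38·11·2=1672 → min 196 | M₄..M₆: k=4: 0+946+2·11·43=1892; k=5: 44+0+2·2·43=216 → min 216.
Length 4: M₁..M₄: k=1: 0+882+6·9·11=1476; k=2: 2052+836+6·38·11=5396; k=3: 792+0+6·2·11=924 → min 924 | M₂..M₅: k=2: 0+196+9·38·2=880; k=3: 684+44+9·2·2=764; k=4: 882+0+9·11·2=1080 → min 764 | M₃..M₆: k=3: 0+216+38·2·43=3484; k=4: 836+946+38·11·43=19756; k=5: 196+0+38·2·43=3464 → min 3464.
Length 5: M₁..M₅: k=1: 0+764+6·9·2=872; k=2: 2052+196+6·38·2=2704; k=3: 792+44+6·2·2=860; k=4: 924+0+6·11·2=1056 → min 860 | M₂..M₆: k=2: 0+3464+9·38·43=18170; k=3: 684+216+9·2·43=1674; k=4: 882+946+9·11·43=6085; k=5: 764+0+9·2·43=1538 → min 1538.
Length 6: M₁..M₆: k=1: 0+1538+6·9·43=3860; k=2: 2052+3464+6·38·43=15320; k=3: 792+216+6·2·43=1524; k=4: 924+946+6·11·43=4708; k=5: 860+0+6·2·43=1376 → min 1376.
Optimal order: (((M₁·(M₂·M₃))·(M₄·M₅))·M₆) with cost 1376.

1376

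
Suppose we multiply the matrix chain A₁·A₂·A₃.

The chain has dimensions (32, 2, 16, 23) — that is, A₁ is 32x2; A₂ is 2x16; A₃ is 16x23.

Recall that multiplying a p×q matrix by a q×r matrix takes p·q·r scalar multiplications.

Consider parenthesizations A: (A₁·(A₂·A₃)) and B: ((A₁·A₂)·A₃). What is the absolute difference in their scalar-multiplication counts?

Order A = (A₁·(A₂·A₃)): (A₂·A₃): 2×16 by 16×23 → 2×23, cost 2·16·23 = 736; (A₁·(A₂·A₃)): 32×2 by 2×23 → 32×23, cost 32·2·23 = 1472; cumulative 2208. Total 2208.
Order B = ((A₁·A₂)·A₃): (A₁·A₂): 32×2 by 2×16 → 32×16, cost 32·2·16 = 1024; ((A₁·A₂)·A₃): 32×16 by 16×23 → 32×23, cost 32·16·23 = 11776; cumulative 12800. Total 12800.
Difference: |2208 − 12800| = 10592.

10592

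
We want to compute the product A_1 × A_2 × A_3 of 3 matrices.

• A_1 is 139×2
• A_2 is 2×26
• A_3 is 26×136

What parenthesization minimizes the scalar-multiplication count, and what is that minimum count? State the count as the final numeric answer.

44880

(A_1 × (A_2 × A_3)): cost 44880.
((A_1 × A_2) × A_3): cost 498732.
Optimal: (A_1 × (A_2 × A_3)) with cost 44880.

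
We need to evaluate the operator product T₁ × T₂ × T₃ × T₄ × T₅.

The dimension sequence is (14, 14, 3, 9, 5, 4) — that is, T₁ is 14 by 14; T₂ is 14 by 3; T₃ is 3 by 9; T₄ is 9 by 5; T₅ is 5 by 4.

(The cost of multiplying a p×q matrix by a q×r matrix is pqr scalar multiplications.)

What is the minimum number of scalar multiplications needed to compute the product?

951

Adjacent pairs: T₁T₂ = 14·14·3 = 588; T₂T₃ = 14·3·9 = 378; T₃T₄ = 3·9·5 = 135; T₄T₅ = 9·5·4 = 180.
Length 3: T₁..T₃: k=1: 0+378+14·14·9=2142; k=2: 588+0+14·3·9=966 → min 966 | T₂..T₄: k=2: 0+135+14·3·5=345; k=3: 378+0+14·9·5=1008 → min 345 | T₃..T₅: k=3: 0+180+3·9·4=288; k=4: 135+0+3·5·4=195 → min 195.
Length 4: T₁..T₄: k=1: 0+345+14·14·5=1325; k=2: 588+135+14·3·5=933; k=3: 966+0+14·9·5=1596 → min 933 | T₂..T₅: k=2: 0+195+14·3·4=363; k=3: 378+180+14·9·4=1062; k=4: 345+0+14·5·4=625 → min 363.
Length 5: T₁..T₅: k=1: 0+363+14·14·4=1147; k=2: 588+195+14·3·4=951; k=3: 966+180+14·9·4=1650; k=4: 933+0+14·5·4=1213 → min 951.
Optimal order: ((T₁ × T₂) × ((T₃ × T₄) × T₅)) with cost 951.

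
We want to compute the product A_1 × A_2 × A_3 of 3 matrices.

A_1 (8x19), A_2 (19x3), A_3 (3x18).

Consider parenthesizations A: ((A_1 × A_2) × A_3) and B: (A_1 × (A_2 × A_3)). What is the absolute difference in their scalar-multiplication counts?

2874

Order A = ((A_1 × A_2) × A_3): (A_1 × A_2): 8×19 by 19×3 → 8×3, cost 8·19·3 = 456; ((A_1 × A_2) × A_3): 8×3 by 3×18 → 8×18, cost 8·3·18 = 432; cumulative 888. Total 888.
Order B = (A_1 × (A_2 × A_3)): (A_2 × A_3): 19×3 by 3×18 → 19×18, cost 19·3·18 = 1026; (A_1 × (A_2 × A_3)): 8×19 by 19×18 → 8×18, cost 8·19·18 = 2736; cumulative 3762. Total 3762.
Difference: |888 − 3762| = 2874.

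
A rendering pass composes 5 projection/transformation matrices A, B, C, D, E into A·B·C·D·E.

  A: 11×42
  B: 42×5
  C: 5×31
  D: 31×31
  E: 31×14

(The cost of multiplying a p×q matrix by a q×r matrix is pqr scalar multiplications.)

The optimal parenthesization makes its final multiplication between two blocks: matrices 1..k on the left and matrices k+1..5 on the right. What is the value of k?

Adjacent pairs: AB = 11·42·5 = 2310; BC = 42·5·31 = 6510; CD = 5·31·31 = 4805; DE = 31·31·14 = 13454.
Length 3: A..C: k=1: 0+6510+11·42·31=20832; k=2: 2310+0+11·5·31=4015 → min 4015 | B..D: k=2: 0+4805+42·5·31=11315; k=3: 6510+0+42·31·31=46872 → min 11315 | C..E: k=3: 0+13454+5·31·14=15624; k=4: 4805+0+5·31·14=6975 → min 6975.
Length 4: A..D: k=1: 0+11315+11·42·31=25637; k=2: 2310+4805+11·5·31=8820; k=3: 4015+0+11·31·31=14586 → min 8820 | B..E: k=2: 0+6975+42·5·14=9915; k=3: 6510+13454+42·31·14=38192; k=4: 11315+0+42·31·14=29543 → min 9915.
Top-level splits: k=1: (A..A)·(B..E) → 0+9915+11·42·14 = 16383; k=2: (A..B)·(C..E) → 2310+6975+11·5·14 = 10055; k=3: (A..C)·(D..E) → 4015+13454+11·31·14 = 22243; k=4: (A..D)·(E..E) → 8820+0+11·31·14 = 13594.
Best split is after B, i.e. k = 2.

2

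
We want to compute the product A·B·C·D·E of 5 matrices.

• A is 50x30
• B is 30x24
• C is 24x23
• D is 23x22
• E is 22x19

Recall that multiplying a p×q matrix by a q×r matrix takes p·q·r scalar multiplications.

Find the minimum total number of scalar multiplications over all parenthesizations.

Adjacent pairs: AB = 50·30·24 = 36000; BC = 30·24·23 = 16560; CD = 24·23·22 = 12144; DE = 23·22·19 = 9614.
Length 3: A..C: k=1: 0+16560+50·30·23=51060; k=2: 36000+0+50·24·23=63600 → min 51060 | B..D: k=2: 0+12144+30·24·22=27984; k=3: 16560+0+30·23·22=31740 → min 27984 | C..E: k=3: 0+9614+24·23·19=20102; k=4: 12144+0+24·22·19=22176 → min 20102.
Length 4: A..D: k=1: 0+27984+50·30·22=60984; k=2: 36000+12144+50·24·22=74544; k=3: 51060+0+50·23·22=76360 → min 60984 | B..E: k=2: 0+20102+30·24·19=33782; k=3: 16560+9614+30·23·19=39284; k=4: 27984+0+30·22·19=40524 → min 33782.
Length 5: A..E: k=1: 0+33782+50·30·19=62282; k=2: 36000+20102+50·24·19=78902; k=3: 51060+9614+50·23·19=82524; k=4: 60984+0+50·22·19=81884 → min 62282.
Optimal order: (A·(B·(C·(D·E)))) with cost 62282.

62282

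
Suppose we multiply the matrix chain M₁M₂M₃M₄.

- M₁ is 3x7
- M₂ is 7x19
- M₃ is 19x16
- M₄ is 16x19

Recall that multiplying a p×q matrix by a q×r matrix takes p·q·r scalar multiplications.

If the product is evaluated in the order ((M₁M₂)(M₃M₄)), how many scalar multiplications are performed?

7258

(M₁M₂): 3×7 by 7×19 → 3×19, cost 3·7·19 = 399
(M₃M₄): 19×16 by 16×19 → 19×19, cost 19·16·19 = 5776
((M₁M₂)(M₃M₄)): 3×19 by 19×19 → 3×19, cost 3·19·19 = 1083; cumulative 7258
Total: 7258 scalar multiplications.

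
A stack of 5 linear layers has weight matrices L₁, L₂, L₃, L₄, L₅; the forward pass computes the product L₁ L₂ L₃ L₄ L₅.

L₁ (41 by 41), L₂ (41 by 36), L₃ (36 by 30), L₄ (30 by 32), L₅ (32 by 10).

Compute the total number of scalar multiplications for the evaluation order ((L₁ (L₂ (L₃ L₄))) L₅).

(L₃ L₄): 36×30 by 30×32 → 36×32, cost 36·30·32 = 34560
(L₂ (L₃ L₄)): 41×36 by 36×32 → 41×32, cost 41·36·32 = 47232; cumulative 81792
(L₁ (L₂ (L₃ L₄))): 41×41 by 41×32 → 41×32, cost 41·41·32 = 53792; cumulative 135584
((L₁ (L₂ (L₃ L₄))) L₅): 41×32 by 32×10 → 41×10, cost 41·32·10 = 13120; cumulative 148704
Total: 148704 scalar multiplications.

148704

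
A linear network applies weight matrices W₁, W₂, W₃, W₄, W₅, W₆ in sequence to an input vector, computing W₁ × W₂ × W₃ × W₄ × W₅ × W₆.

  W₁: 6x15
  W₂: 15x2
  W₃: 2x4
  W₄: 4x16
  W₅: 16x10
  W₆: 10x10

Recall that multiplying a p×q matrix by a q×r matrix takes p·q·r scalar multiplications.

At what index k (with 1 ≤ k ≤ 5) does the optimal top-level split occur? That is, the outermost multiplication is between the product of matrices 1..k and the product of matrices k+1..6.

Adjacent pairs: W₁W₂ = 6·15·2 = 180; W₂W₃ = 15·2·4 = 120; W₃W₄ = 2·4·16 = 128; W₄W₅ = 4·16·10 = 640; W₅W₆ = 16·10·10 = 1600.
Length 3: W₁..W₃: k=1: 0+120+6·15·4=480; k=2: 180+0+6·2·4=228 → min 228 | W₂..W₄: k=2: 0+128+15·2·16=608; k=3: 120+0+15·4·16=1080 → min 608 | W₃..W₅: k=3: 0+640+2·4·10=720; k=4: 128+0+2·16·10=448 → min 448 | W₄..W₆: k=4: 0+1600+4·16·10=2240; k=5: 640+0+4·10·10=1040 → min 1040.
Length 4: W₁..W₄: k=1: 0+608+6·15·16=2048; k=2: 180+128+6·2·16=500; k=3: 228+0+6·4·16=612 → min 500 | W₂..W₅: k=2: 0+448+15·2·10=748; k=3: 120+640+15·4·10=1360; k=4: 608+0+15·16·10=3008 → min 748 | W₃..W₆: k=3: 0+1040+2·4·10=1120; k=4: 128+1600+2·16·10=2048; k=5: 448+0+2·10·10=648 → min 648.
Length 5: W₁..W₅: k=1: 0+748+6·15·10=1648; k=2: 180+448+6·2·10=748; k=3: 228+640+6·4·10=1108; k=4: 500+0+6·16·10=1460 → min 748 | W₂..W₆: k=2: 0+648+15·2·10=948; k=3: 120+1040+15·4·10=1760; k=4: 608+1600+15·16·10=4608; k=5: 748+0+15·10·10=2248 → min 948.
Top-level splits: k=1: (W₁..W₁)·(W₂..W₆) → 0+948+6·15·10 = 1848; k=2: (W₁..W₂)·(W₃..W₆) → 180+648+6·2·10 = 948; k=3: (W₁..W₃)·(W₄..W₆) → 228+1040+6·4·10 = 1508; k=4: (W₁..W₄)·(W₅..W₆) → 500+1600+6·16·10 = 3060; k=5: (W₁..W₅)·(W₆..W₆) → 748+0+6·10·10 = 1348.
Best split is after W₂, i.e. k = 2.

2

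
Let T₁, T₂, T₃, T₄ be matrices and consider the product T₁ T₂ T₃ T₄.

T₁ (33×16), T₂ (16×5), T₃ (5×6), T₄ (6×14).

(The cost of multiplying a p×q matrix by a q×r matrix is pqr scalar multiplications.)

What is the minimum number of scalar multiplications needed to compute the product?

Adjacent pairs: T₁T₂ = 33·16·5 = 2640; T₂T₃ = 16·5·6 = 480; T₃T₄ = 5·6·14 = 420.
Length 3: T₁..T₃: k=1: 0+480+33·16·6=3648; k=2: 2640+0+33·5·6=3630 → min 3630 | T₂..T₄: k=2: 0+420+16·5·14=1540; k=3: 480+0+16·6·14=1824 → min 1540.
Length 4: T₁..T₄: k=1: 0+1540+33·16·14=8932; k=2: 2640+420+33·5·14=5370; k=3: 3630+0+33·6·14=6402 → min 5370.
Optimal order: ((T₁ T₂) (T₃ T₄)) with cost 5370.

5370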